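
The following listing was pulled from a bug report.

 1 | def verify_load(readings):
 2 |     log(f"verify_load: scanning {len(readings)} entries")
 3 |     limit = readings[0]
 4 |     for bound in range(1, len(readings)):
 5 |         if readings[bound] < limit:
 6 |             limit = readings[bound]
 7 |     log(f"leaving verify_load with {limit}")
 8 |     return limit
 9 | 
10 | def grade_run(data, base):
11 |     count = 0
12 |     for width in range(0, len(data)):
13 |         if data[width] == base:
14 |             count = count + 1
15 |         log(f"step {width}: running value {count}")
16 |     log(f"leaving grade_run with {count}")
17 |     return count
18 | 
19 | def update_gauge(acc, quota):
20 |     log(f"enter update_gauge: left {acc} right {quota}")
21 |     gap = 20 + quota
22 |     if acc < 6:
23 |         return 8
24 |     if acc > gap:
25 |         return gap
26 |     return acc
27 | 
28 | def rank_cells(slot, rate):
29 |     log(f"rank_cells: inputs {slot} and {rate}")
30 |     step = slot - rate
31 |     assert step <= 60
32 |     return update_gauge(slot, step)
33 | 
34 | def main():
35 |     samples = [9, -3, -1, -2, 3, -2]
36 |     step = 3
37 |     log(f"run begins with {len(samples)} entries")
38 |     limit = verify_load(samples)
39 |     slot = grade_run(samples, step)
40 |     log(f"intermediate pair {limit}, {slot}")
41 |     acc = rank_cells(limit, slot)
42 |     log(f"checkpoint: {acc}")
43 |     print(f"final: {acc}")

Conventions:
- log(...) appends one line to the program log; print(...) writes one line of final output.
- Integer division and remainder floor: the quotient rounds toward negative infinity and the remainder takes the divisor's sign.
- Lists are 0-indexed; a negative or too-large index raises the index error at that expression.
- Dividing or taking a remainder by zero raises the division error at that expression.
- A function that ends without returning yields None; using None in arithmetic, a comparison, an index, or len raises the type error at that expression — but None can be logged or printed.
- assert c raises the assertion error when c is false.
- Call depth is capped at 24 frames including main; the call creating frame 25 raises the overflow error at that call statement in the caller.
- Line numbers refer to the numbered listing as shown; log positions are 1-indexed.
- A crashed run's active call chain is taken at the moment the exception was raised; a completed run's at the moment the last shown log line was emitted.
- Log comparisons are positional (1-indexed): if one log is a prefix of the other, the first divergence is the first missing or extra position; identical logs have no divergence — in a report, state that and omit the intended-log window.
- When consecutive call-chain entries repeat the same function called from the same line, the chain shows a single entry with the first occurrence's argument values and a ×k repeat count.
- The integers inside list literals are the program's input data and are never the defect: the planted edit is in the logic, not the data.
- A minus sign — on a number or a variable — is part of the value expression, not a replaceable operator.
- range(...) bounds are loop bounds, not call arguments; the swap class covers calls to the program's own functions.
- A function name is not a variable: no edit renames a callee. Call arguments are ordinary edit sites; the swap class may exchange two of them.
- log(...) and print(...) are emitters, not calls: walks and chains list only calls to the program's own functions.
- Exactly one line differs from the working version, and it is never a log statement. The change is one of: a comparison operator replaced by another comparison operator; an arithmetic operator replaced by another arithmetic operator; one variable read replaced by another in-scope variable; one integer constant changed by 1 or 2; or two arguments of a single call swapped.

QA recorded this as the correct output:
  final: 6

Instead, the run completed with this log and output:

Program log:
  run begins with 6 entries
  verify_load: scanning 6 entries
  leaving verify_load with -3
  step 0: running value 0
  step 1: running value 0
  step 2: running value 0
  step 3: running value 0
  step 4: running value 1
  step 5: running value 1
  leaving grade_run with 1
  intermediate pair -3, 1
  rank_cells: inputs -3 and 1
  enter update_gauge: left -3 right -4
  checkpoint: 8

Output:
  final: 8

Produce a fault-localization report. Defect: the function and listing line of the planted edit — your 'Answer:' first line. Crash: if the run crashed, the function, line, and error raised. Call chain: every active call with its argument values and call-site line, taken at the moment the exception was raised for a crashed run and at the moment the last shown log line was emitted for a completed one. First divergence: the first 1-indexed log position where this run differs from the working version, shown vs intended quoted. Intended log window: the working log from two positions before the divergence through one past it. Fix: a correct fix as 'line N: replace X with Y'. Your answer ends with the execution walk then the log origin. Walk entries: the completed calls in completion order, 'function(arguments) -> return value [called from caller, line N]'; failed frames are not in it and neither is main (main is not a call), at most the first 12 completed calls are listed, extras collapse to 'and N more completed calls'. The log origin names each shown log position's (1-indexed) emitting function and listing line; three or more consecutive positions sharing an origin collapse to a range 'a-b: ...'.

Answer: the defect is in update_gauge at line 23.
Core observation: The log first diverges at position 14: the faulty run prints 'checkpoint: 8' where the working version prints 'checkpoint: 6'.
Call chain: main.
First divergence: at position 14 the run shows 'checkpoint: 8' where the working version logs 'checkpoint: 6'.
Intended log window:
  12: rank_cells: inputs -3 and 1
  13: enter update_gauge: left -3 right -4
  14: checkpoint: 6
Execution walk:
  verify_load([9, -3, -1, -2, 3, -2]) -> -3  [called from main, line 38]
  grade_run([9, -3, -1, -2, 3, -2], 3) -> 1  [called from main, line 39]
  update_gauge(-3, -4) -> 8  [called from rank_cells, line 32]
  rank_cells(-3, 1) -> 8  [called from main, line 41]
Log line origins:
  1: logged in main at line 37
  2: logged in verify_load at line 2
  3: logged in verify_load at line 7
  4-9: logged in grade_run at line 15
  10: logged in grade_run at line 16
  11: logged in main at line 40
  12: logged in rank_cells at line 29
  13: logged in update_gauge at line 20
  14: logged in main at line 42
A correct fix: line 23: replace `8` with `6`.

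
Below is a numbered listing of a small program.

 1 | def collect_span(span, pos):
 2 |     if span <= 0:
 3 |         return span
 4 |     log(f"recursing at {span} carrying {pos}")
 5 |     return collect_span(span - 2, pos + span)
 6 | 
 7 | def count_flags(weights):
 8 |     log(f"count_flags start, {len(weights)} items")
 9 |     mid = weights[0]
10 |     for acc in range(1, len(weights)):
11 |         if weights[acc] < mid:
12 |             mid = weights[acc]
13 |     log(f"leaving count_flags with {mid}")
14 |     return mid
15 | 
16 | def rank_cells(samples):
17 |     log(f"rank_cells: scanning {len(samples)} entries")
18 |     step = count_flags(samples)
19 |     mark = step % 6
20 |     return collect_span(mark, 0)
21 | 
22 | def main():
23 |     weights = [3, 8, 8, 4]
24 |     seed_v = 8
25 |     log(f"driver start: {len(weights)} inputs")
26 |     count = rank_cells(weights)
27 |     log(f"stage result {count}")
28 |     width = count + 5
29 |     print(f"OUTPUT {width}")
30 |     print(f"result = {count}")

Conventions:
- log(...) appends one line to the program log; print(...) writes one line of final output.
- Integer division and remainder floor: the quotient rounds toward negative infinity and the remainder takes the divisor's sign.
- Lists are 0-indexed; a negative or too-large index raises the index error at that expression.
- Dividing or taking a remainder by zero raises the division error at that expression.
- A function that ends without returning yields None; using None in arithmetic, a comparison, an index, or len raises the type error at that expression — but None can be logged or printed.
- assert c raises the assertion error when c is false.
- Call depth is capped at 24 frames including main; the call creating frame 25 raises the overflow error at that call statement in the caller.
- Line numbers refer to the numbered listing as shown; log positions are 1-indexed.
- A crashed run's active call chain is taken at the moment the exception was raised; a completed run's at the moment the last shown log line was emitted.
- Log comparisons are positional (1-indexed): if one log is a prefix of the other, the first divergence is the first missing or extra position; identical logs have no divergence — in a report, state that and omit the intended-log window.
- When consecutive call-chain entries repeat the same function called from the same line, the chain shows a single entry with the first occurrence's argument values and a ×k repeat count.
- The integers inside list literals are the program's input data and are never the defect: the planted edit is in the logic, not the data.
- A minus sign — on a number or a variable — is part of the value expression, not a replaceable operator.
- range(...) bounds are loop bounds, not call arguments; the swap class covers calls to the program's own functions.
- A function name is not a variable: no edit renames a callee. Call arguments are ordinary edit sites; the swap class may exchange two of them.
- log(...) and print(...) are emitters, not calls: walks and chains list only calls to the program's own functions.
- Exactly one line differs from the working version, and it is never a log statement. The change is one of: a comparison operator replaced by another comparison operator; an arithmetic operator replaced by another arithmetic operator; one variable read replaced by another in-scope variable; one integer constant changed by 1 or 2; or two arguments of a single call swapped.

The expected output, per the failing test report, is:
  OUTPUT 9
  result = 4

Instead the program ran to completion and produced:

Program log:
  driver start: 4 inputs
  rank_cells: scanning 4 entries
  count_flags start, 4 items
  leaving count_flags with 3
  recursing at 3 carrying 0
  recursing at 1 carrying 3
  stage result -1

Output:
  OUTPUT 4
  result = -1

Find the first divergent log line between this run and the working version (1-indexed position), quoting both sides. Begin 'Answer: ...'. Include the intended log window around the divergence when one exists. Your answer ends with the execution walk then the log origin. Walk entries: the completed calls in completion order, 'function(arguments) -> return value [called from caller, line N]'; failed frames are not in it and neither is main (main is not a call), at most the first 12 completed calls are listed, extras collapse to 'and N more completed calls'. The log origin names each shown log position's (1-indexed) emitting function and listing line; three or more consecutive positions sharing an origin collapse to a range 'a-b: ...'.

Answer: at position 7 the run shows 'stage result -1' where the working version logs 'stage result 4'.
Intended log window:
  5: recursing at 3 carrying 0
  6: recursing at 1 carrying 3
  7: stage result 4
Execution walk:
  count_flags([3, 8, 8, 4]) -> 3  [called from rank_cells, line 18]
  collect_span(-1, 4) -> -1  [called from collect_span, line 5]
  collect_span(1, 3) -> -1  [called from collect_span, line 5]
  collect_span(3, 0) -> -1  [called from rank_cells, line 20]
  rank_cells([3, 8, 8, 4]) -> -1  [called from main, line 26]
Log origin:
  1 — main, line 25
  2 — rank_cells, line 17
  3 — count_flags, line 8
  4 — count_flags, line 13
  5 — collect_span, line 4
  6 — collect_span, line 4
  7 — main, line 27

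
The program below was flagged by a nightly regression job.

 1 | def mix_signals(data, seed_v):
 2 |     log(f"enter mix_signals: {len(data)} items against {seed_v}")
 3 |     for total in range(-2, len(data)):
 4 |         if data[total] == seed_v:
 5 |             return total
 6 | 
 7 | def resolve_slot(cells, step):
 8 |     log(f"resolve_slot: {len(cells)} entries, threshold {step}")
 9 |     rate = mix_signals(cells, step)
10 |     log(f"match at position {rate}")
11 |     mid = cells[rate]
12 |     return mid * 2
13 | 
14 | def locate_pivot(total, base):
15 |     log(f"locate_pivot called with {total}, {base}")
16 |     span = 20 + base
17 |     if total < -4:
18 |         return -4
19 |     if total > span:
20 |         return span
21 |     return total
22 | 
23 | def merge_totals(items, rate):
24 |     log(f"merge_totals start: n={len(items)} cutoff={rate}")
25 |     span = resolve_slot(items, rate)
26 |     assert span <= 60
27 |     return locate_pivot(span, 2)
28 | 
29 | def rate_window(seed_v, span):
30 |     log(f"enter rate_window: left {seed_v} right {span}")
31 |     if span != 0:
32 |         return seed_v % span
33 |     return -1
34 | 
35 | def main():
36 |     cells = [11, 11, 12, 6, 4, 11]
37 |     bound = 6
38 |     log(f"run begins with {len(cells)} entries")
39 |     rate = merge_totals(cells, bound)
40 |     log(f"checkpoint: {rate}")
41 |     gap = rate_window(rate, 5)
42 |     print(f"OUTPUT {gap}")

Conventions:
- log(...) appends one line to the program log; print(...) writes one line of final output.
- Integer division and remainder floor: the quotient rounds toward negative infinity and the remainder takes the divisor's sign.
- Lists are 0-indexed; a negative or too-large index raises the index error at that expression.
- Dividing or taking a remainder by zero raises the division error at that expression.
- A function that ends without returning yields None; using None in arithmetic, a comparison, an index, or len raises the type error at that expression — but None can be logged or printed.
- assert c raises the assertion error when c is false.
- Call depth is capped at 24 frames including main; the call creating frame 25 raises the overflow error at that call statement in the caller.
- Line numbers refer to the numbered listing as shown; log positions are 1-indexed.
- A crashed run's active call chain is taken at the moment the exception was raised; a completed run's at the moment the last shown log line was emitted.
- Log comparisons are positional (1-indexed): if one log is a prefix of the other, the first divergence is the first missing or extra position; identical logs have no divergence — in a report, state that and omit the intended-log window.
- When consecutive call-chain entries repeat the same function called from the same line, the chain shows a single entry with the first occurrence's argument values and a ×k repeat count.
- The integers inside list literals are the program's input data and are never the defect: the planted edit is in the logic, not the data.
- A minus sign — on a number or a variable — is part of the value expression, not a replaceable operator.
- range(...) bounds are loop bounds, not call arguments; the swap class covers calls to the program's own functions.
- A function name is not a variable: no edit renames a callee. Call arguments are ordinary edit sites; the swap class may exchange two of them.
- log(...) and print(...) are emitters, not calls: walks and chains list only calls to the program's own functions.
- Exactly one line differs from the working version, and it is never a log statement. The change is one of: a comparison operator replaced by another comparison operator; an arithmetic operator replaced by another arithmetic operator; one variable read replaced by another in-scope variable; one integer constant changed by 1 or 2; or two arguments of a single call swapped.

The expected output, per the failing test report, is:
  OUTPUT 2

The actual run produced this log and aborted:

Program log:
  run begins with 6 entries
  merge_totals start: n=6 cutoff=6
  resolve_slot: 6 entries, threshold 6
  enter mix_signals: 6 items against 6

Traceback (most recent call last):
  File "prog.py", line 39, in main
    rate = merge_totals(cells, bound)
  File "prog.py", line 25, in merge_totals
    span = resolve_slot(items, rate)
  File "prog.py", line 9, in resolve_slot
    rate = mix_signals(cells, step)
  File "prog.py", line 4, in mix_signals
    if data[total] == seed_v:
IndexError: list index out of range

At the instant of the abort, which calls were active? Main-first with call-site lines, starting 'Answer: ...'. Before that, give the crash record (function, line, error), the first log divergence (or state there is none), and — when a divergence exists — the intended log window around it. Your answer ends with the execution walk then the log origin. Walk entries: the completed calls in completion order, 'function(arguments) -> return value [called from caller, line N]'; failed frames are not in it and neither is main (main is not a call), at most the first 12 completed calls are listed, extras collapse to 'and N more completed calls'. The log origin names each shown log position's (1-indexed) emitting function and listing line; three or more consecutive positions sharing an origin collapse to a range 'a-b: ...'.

Answer: main -> merge_totals (called at line 39) -> resolve_slot (called at line 25) -> mix_signals (called at line 9).
Key fact: A complete run would log 'match at position 3' next, but this one stopped at 4 lines.
Crash: mix_signals, line 4, IndexError.
First divergence: position 5 — the faulty run's log ends after 4 lines; the working version continues with 'match at position 3'.
Intended log window:
  3: resolve_slot: 6 entries, threshold 6
  4: enter mix_signals: 6 items against 6
  5: match at position 3
  6: locate_pivot called with 12, 2
Execution walk:
  (no call completed)
Origin of each log line:
  1 — main, line 38
  2 — merge_totals, line 24
  3 — resolve_slot, line 8
  4 — mix_signals, line 2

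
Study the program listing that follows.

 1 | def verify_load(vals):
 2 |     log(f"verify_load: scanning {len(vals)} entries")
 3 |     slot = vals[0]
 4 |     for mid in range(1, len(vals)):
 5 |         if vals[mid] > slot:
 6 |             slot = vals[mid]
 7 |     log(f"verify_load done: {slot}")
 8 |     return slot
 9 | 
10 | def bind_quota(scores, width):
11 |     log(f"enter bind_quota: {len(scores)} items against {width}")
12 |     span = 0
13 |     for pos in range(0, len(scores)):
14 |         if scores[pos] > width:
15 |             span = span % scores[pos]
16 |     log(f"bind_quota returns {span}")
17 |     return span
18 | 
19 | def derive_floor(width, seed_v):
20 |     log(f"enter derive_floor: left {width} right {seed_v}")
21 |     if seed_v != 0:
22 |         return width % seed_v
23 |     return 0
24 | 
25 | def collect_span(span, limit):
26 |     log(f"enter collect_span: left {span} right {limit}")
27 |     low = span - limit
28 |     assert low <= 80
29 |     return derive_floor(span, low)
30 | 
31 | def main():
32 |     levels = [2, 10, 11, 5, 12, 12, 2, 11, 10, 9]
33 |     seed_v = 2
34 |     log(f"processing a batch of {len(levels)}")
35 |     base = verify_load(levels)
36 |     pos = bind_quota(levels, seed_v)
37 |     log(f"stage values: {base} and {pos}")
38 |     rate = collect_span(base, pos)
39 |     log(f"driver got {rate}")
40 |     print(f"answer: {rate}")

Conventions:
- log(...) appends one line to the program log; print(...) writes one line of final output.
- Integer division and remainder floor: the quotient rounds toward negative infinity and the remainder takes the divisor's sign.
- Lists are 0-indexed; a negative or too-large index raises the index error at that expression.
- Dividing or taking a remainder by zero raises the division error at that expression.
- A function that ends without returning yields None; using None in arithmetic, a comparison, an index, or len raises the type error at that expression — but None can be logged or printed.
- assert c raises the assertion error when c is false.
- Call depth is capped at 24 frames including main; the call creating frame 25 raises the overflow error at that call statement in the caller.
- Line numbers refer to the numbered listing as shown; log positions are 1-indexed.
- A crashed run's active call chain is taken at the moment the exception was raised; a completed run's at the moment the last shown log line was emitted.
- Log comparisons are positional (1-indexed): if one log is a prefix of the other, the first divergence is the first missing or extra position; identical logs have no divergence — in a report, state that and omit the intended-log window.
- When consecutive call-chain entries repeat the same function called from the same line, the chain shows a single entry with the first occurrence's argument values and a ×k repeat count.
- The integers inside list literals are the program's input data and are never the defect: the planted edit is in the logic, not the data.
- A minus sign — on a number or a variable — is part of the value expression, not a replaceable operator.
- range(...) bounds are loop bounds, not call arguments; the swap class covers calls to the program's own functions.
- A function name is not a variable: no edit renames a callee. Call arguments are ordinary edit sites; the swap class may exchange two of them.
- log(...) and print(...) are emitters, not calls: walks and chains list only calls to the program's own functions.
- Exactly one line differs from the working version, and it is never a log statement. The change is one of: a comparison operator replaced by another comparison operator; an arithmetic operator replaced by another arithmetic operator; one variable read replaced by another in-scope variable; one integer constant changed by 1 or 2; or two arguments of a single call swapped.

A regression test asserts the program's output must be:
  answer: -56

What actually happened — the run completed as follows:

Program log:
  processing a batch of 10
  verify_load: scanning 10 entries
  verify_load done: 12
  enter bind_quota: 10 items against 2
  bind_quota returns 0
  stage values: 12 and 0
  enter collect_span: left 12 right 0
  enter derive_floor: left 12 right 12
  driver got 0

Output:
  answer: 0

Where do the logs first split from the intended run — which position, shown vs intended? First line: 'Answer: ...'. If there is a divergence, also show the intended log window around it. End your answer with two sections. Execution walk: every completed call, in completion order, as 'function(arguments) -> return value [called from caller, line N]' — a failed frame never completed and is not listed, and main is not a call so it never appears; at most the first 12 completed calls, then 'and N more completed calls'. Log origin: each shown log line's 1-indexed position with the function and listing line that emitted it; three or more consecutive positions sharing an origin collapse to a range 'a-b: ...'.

Answer: at position 5 the run shows 'bind_quota returns 0' where the working version logs 'bind_quota returns 80'.
Intended log window:
  3: verify_load done: 12
  4: enter bind_quota: 10 items against 2
  5: bind_quota returns 80
  6: stage values: 12 and 80
Execution walk:
  verify_load([2, 10, 11, 5, 12, 12, 2, 11, 10, 9]) -> 12  [called from main, line 35]
  bind_quota([2, 10, 11, 5, 12, 12, 2, 11, 10, 9], 2) -> 0  [called from main, line 36]
  derive_floor(12, 12) -> 0  [called from collect_span, line 29]
  collect_span(12, 0) -> 0  [called from main, line 38]
Log origin:
  1: emitted by main (line 34)
  2: emitted by verify_load (line 2)
  3: emitted by verify_load (line 7)
  4: emitted by bind_quota (line 11)
  5: emitted by bind_quota (line 16)
  6: emitted by main (line 37)
  7: emitted by collect_span (line 26)
  8: emitted by derive_floor (line 20)
  9: emitted by main (line 39)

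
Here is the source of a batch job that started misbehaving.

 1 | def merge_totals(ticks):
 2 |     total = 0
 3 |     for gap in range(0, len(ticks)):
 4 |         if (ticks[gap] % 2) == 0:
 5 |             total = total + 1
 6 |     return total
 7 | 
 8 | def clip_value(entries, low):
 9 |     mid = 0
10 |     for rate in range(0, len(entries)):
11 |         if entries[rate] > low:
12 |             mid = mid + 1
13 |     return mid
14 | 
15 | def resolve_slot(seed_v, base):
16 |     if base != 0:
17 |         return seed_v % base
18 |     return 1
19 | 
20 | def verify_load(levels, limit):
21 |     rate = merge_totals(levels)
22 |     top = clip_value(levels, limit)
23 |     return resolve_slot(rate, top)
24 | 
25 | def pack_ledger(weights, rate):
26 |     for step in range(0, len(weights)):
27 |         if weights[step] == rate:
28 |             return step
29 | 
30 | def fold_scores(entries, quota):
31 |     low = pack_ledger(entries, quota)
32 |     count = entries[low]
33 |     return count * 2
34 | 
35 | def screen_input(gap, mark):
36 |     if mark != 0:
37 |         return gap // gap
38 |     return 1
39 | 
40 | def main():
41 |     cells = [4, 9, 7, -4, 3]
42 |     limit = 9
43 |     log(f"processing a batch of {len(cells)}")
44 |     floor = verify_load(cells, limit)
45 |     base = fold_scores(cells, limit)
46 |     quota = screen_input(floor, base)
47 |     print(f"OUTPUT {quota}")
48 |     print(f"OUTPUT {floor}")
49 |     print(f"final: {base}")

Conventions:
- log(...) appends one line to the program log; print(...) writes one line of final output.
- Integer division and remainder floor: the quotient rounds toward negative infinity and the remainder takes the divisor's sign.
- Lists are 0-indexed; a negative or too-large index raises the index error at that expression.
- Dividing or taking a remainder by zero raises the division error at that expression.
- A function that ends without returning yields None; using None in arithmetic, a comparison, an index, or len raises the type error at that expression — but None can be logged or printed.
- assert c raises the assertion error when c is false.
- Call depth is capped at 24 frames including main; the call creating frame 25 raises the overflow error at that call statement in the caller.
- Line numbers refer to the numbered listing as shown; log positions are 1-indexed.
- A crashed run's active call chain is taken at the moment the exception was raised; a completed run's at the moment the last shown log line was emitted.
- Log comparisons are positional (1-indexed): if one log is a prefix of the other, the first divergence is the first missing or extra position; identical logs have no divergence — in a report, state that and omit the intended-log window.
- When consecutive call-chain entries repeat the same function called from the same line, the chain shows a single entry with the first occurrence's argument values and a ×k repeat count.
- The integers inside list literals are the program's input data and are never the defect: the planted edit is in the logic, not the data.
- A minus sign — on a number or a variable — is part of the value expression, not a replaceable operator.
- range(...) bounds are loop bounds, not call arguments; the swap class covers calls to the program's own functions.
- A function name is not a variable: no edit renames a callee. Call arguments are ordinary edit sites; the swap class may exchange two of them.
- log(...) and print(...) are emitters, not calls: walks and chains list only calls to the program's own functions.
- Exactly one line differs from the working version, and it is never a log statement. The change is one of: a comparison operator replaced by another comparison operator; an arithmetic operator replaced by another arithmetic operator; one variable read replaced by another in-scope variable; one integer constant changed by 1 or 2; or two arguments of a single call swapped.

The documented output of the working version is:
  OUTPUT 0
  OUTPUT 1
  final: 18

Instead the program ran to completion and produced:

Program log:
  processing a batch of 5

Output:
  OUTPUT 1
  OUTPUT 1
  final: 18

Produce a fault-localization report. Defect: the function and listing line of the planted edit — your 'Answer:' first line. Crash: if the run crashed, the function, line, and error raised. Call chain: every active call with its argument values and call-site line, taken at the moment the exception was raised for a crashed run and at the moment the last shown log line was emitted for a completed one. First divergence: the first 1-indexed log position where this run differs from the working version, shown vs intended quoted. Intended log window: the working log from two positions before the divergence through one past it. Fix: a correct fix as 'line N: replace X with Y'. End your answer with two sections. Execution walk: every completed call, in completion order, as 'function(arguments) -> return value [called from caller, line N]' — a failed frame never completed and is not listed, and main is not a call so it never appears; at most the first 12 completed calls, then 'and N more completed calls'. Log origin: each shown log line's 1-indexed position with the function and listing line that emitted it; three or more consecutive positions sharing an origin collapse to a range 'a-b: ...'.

Answer: the defect is in screen_input at line 37.
Key observation: Log streams are identical — the defect surfaces only in the printed output.
Call chain: main.
First divergence: none; the two logs match at every position.
Execution walk:
  merge_totals([4, 9, 7, -4, 3]) -> 2  [called from verify_load, line 21]
  clip_value([4, 9, 7, -4, 3], 9) -> 0  [called from verify_load, line 22]
  resolve_slot(2, 0) -> 1  [called from verify_load, line 23]
  verify_load([4, 9, 7, -4, 3], 9) -> 1  [called from main, line 44]
  pack_ledger([4, 9, 7, -4, 3], 9) -> 1  [called from fold_scores, line 31]
  fold_scores([4, 9, 7, -4, 3], 9) -> 18  [called from main, line 45]
  screen_input(1, 18) -> 1  [called from main, line 46]
Origin of each log line:
  1: emitted by main (line 43)
A correct fix: line 37: replace `gap // gap` with `gap // mark`.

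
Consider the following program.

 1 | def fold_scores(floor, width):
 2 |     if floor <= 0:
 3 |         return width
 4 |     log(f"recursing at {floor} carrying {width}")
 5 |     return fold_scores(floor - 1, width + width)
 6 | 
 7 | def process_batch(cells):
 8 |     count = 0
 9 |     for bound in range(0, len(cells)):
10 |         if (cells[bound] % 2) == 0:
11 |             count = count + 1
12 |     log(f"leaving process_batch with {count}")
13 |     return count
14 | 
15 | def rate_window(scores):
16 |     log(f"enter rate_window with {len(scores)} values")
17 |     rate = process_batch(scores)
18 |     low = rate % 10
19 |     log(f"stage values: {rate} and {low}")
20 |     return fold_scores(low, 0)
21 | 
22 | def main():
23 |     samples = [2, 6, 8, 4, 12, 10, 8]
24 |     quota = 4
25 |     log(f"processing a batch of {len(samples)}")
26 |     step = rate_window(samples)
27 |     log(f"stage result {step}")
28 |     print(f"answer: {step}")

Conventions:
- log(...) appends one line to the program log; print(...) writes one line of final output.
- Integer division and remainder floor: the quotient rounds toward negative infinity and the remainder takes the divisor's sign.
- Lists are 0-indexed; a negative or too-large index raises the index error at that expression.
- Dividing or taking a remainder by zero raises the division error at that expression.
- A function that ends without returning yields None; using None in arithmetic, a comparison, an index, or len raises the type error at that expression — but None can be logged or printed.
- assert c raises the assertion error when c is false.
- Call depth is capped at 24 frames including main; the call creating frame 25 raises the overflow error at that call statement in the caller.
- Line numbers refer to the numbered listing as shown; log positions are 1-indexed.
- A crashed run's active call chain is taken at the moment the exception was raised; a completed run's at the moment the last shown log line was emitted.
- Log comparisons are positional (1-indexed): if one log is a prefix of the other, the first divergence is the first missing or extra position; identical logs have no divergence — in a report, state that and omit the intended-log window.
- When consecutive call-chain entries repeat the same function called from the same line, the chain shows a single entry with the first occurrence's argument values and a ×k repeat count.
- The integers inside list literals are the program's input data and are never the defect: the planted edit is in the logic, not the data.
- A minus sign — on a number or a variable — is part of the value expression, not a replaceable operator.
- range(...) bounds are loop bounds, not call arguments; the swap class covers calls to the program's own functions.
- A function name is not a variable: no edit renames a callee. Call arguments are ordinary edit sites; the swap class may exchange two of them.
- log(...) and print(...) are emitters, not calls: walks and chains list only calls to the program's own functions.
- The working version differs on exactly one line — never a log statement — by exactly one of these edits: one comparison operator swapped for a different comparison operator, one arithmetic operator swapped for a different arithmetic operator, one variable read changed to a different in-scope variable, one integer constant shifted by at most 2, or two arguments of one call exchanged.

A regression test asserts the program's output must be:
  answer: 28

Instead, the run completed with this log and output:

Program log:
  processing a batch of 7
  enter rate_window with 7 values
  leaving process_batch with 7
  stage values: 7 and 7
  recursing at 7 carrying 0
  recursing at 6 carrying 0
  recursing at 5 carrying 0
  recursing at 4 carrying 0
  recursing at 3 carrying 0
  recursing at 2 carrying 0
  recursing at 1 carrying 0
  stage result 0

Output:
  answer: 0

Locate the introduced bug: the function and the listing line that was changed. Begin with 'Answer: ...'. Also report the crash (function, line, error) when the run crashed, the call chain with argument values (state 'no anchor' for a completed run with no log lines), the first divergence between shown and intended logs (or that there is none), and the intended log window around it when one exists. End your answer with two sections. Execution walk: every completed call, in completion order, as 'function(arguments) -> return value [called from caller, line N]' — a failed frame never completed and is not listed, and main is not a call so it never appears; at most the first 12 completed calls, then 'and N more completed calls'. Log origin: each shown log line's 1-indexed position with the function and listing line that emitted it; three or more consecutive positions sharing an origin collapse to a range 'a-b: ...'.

Answer: the defect is in fold_scores at line 5.
Key observation: The log first diverges at position 6: the faulty run prints 'recursing at 6 carrying 0' where the working version prints 'recursing at 6 carrying 7'.
Call chain: main.
First divergence: position 6 — the shown line 'recursing at 6 carrying 0' should read 'recursing at 6 carrying 7'.
Intended log window:
  4: stage values: 7 and 7
  5: recursing at 7 carrying 0
  6: recursing at 6 carrying 7
  7: recursing at 5 carrying 13
Execution walk:
  process_batch([2, 6, 8, 4, 12, 10, 8]) -> 7  [called from rate_window, line 17]
  fold_scores(0, 0) -> 0  [called from fold_scores, line 5]
  fold_scores(1, 0) -> 0  [called from fold_scores, line 5]
  fold_scores(2, 0) -> 0  [called from fold_scores, line 5]
  fold_scores(3, 0) -> 0  [called from fold_scores, line 5]
  fold_scores(4, 0) -> 0  [called from fold_scores, line 5]
  fold_scores(5, 0) -> 0  [called from fold_scores, line 5]
  fold_scores(6, 0) -> 0  [called from fold_scores, line 5]
  fold_scores(7, 0) -> 0  [called from rate_window, line 20]
  rate_window([2, 6, 8, 4, 12, 10, 8]) -> 0  [called from main, line 26]
Log origin:
  1: logged in main at line 25
  2: logged in rate_window at line 16
  3: logged in process_batch at line 12
  4: logged in rate_window at line 19
  5-11: logged in fold_scores at line 4
  12: logged in main at line 27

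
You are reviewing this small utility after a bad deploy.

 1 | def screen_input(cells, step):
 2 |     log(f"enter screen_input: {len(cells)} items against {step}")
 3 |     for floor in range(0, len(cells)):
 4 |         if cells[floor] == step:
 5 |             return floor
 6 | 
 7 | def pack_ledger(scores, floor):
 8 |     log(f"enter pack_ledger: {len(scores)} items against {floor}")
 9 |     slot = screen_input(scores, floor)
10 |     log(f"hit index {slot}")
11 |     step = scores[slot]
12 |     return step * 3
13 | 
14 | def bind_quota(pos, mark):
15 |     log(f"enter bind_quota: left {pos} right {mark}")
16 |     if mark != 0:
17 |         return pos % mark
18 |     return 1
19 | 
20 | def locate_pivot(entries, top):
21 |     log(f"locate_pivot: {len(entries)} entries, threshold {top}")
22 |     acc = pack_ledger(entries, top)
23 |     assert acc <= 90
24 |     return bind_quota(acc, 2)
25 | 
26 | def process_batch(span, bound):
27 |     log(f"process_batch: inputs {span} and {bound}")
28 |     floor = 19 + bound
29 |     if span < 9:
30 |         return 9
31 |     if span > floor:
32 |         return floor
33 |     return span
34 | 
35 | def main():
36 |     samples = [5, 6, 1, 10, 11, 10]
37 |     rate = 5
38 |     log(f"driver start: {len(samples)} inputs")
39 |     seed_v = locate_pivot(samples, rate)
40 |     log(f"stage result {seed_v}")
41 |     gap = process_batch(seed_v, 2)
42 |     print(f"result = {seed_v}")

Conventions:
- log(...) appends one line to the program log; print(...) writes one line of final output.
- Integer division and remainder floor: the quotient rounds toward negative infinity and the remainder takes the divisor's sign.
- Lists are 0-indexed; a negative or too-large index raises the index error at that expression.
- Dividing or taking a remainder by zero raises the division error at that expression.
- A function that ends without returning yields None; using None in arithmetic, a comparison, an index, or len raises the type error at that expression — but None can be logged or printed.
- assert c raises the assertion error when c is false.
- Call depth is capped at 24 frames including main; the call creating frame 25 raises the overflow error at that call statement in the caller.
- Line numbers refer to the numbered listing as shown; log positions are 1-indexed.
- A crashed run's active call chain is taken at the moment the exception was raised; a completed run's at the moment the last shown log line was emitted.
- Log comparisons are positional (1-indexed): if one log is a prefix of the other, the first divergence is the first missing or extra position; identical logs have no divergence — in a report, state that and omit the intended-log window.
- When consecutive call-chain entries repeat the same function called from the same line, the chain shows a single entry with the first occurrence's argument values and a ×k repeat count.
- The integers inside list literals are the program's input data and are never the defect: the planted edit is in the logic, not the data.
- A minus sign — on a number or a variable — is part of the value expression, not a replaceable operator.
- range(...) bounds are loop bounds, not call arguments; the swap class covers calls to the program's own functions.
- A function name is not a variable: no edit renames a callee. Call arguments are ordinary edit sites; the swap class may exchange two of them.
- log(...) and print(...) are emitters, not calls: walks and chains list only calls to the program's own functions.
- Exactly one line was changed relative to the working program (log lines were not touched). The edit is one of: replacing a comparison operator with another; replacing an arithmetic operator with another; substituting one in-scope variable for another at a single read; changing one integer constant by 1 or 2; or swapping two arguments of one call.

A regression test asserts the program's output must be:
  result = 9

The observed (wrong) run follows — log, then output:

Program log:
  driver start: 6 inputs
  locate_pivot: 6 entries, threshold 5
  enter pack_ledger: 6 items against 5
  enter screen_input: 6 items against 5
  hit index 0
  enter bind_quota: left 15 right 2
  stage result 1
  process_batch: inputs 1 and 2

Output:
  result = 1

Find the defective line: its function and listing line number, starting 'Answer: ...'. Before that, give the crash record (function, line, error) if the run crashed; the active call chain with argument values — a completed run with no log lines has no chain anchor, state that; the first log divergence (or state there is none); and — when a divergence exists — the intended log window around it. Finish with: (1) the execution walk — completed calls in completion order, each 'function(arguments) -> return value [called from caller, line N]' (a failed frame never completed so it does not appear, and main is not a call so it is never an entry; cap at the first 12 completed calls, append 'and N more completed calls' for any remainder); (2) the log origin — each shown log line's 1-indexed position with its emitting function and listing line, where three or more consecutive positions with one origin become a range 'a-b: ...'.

Answer: the defect is in main at line 42.
The tell: The logs agree in full; only the final output differs.
Call chain: main -> process_batch(1, 2) (called at line 41).
First divergence: there is none — every log position agrees.
Execution walk:
  screen_input([5, 6, 1, 10, 11, 10], 5) -> 0  [called from pack_ledger, line 9]
  pack_ledger([5, 6, 1, 10, 11, 10], 5) -> 15  [called from locate_pivot, line 22]
  bind_quota(15, 2) -> 1  [called from locate_pivot, line 24]
  locate_pivot([5, 6, 1, 10, 11, 10], 5) -> 1  [called from main, line 39]
  process_batch(1, 2) -> 9  [called from main, line 41]
Log origins:
  1: from main, line 38
  2: from locate_pivot, line 21
  3: from pack_ledger, line 8
  4: from screen_input, line 2
  5: from pack_ledger, line 10
  6: from bind_quota, line 15
  7: from main, line 40
  8: from process_batch, line 27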